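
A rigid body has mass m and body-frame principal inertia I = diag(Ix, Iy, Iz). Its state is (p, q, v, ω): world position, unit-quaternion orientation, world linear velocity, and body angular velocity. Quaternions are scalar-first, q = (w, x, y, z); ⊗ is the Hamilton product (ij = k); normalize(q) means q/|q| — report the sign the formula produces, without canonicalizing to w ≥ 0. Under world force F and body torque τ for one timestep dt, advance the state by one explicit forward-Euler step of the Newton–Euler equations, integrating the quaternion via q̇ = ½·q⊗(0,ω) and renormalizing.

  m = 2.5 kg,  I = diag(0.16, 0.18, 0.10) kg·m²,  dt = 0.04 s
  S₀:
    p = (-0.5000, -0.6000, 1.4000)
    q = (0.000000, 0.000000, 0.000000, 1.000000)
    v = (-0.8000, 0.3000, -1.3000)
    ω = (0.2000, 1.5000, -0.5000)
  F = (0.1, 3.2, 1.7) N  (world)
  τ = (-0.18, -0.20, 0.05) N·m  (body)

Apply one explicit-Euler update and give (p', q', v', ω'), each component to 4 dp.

gyro term ω×Iω = (0.0600, -0.0060, 0.0060)
angular accel α = (-1.5000, -1.0778, 0.4400)
ω' = ω + α·dt = (0.1400, 1.4569, -0.4824)
Hamilton product q⊗(0,ω) = (0.5000000, -1.5000000, 0.2000000, 0.0000000)
updated quaternion q' = (0.0100, -0.0300, 0.0040, 0.9995)
p + v·dt = (-0.5320, -0.5880, 1.3480)
v + (F/m)dt = (-0.7984, 0.3512, -1.2728)

p' = (-0.5320, -0.5880, 1.3480)
q' = (0.0100, -0.0300, 0.0040, 0.9995)
v' = (-0.7984, 0.3512, -1.2728)
ω' = (0.1400, 1.4569, -0.4824)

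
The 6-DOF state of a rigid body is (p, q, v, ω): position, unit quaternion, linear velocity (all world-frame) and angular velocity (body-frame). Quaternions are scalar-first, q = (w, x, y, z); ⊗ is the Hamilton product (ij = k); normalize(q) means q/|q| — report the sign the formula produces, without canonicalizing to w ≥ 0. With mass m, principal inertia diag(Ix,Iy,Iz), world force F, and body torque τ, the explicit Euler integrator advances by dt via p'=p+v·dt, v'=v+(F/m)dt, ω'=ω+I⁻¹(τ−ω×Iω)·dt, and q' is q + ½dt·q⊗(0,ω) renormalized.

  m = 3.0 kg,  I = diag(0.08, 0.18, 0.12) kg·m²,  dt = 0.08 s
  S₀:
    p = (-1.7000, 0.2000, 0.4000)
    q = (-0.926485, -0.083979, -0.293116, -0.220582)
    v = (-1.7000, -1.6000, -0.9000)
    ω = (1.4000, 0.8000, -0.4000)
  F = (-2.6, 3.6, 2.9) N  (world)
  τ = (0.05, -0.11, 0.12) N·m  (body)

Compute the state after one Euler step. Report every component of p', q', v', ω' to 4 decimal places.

p' = p + v·dt = (-1.8360, 0.0720, 0.3280)
v + (F/m)dt = (-1.7693, -1.5040, -0.8227)
ω×(Iω) gyroscopic = (0.0192, 0.0224, 0.1120)
angular accel α = (0.3850, -0.7356, 0.0667)
ω' = ω + α·dt = (1.4308, 0.7412, -0.3947)
Hamilton product q⊗(0,ω) = (0.2638306, -1.0033670, -1.0835944, 0.7137732)
q' = normalize(q + ½dt·q⊗(0,ω)) = (-0.9139, -0.1238, -0.3357, -0.1916)

p' = (-1.8360, 0.0720, 0.3280)
q' = (-0.9139, -0.1238, -0.3357, -0.1916)
v' = (-1.7693, -1.5040, -0.8227)
ω' = (1.4308, 0.7412, -0.3947)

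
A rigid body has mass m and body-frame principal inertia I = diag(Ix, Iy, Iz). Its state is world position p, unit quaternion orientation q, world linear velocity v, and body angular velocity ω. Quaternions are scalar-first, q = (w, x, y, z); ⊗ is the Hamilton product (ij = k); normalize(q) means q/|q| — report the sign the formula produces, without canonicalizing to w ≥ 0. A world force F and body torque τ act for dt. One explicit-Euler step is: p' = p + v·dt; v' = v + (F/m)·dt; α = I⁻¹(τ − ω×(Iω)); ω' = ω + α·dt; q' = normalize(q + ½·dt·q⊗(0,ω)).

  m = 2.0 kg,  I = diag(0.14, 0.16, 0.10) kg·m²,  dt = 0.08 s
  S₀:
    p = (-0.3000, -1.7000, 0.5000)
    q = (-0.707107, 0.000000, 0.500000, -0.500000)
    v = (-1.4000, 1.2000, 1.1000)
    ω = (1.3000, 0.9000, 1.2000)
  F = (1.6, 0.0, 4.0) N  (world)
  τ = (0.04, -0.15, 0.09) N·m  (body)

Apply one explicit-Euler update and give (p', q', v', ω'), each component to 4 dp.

p' = (-0.4120, -1.6040, 0.5880)
q' = (-0.6989, 0.0052, 0.4471, -0.5582)
v' = (-1.3360, 1.2000, 1.2600)
ω' = (1.3599, 0.7938, 1.2533)

gyro term ω×Iω = (-0.0648, 0.0624, 0.0234)
angular accel α = (0.7486, -1.3275, 0.6660)
ω + α·dt = (1.3599, 0.7938, 1.2533)
2q̇ = q⊗(0,ω) = (0.1500000, 0.1307609, -1.2863963, -1.4985284)
q + ½dt·q⊗(0,ω), renormalized = (-0.6989, 0.0052, 0.4471, -0.5582)
p' = p + v·dt = (-0.4120, -1.6040, 0.5880)
v + (F/m)dt = (-1.3360, 1.2000, 1.2600)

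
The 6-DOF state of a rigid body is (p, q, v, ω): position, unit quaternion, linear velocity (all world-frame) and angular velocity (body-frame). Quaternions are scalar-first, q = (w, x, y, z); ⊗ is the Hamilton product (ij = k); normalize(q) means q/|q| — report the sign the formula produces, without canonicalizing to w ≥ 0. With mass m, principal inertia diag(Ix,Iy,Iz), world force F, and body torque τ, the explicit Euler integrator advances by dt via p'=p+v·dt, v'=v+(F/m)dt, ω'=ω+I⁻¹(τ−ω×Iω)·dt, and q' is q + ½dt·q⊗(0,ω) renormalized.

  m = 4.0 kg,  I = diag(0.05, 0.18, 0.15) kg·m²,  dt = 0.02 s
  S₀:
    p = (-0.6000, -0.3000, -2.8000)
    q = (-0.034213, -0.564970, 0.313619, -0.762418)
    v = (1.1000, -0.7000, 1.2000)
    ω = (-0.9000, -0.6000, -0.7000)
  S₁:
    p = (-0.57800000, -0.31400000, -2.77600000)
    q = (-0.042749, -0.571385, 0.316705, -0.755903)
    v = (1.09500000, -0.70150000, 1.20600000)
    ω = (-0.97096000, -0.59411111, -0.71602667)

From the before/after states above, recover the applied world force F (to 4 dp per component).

v₁ − v₀ = (-0.00500000, -0.00150000, 0.00600000)
F = m·Δv/dt = (-1.0000, -0.3000, 1.2000)

F = (-1.0000, -0.3000, 1.2000)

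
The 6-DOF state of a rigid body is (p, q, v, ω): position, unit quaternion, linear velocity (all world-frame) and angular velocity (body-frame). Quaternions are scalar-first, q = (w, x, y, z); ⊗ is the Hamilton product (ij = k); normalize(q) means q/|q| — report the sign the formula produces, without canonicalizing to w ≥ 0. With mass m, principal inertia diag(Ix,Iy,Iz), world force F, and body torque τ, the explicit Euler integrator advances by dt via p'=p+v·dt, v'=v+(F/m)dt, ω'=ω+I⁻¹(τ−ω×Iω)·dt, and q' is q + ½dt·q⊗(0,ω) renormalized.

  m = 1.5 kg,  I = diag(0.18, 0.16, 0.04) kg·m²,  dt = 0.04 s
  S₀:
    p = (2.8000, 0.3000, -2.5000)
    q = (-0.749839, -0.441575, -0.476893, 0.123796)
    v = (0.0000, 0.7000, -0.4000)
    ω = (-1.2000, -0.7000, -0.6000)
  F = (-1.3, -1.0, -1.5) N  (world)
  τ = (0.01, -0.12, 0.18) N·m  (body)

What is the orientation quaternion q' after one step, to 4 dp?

q' = (-0.7653, -0.4159, -0.4744, 0.1275)

q⊗(0,ω) = (-0.7894375, 1.2725998, 0.1113871, 0.1867343)
q' = normalize(q + ½dt·q⊗(0,ω)) = (-0.7653, -0.4159, -0.4744, 0.1275)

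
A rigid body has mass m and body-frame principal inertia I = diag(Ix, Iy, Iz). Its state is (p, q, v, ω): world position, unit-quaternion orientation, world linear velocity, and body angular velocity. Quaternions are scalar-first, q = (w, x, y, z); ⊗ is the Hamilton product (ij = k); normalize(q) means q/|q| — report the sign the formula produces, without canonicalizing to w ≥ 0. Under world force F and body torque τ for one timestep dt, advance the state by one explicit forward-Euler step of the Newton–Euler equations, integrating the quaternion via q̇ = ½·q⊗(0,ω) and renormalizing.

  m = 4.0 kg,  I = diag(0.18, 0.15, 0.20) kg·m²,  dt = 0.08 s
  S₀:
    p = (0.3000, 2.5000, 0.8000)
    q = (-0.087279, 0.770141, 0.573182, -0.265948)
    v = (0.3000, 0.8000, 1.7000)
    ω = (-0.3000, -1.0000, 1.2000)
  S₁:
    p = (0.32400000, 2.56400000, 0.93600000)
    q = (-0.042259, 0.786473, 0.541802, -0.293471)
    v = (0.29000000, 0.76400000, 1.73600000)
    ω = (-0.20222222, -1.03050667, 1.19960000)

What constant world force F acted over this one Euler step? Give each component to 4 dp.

F = (-0.5000, -1.8000, 1.8000)

v₁ − v₀ = (-0.01000000, -0.03600000, 0.03600000)
applied force F = (-0.5000, -1.8000, 1.8000)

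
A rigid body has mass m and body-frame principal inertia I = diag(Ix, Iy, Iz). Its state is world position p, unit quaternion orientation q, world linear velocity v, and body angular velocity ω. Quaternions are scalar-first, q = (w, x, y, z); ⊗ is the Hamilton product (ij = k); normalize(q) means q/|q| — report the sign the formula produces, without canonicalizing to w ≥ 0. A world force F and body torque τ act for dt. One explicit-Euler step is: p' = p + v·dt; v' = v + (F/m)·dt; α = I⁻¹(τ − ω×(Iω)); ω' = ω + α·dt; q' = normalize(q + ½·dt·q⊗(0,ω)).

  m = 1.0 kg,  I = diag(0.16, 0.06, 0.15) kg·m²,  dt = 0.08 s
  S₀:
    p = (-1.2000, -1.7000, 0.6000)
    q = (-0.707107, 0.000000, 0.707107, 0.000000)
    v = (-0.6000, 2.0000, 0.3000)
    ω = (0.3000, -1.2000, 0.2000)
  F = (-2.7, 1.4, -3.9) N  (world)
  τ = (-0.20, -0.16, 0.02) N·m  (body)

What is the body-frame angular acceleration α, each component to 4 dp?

α = (-1.1150, -2.6767, -0.1067)

gyro term ω×Iω = (-0.0216, 0.0006, 0.0360)
(τ − ω×Iω)/I = (-1.1150, -2.6767, -0.1067)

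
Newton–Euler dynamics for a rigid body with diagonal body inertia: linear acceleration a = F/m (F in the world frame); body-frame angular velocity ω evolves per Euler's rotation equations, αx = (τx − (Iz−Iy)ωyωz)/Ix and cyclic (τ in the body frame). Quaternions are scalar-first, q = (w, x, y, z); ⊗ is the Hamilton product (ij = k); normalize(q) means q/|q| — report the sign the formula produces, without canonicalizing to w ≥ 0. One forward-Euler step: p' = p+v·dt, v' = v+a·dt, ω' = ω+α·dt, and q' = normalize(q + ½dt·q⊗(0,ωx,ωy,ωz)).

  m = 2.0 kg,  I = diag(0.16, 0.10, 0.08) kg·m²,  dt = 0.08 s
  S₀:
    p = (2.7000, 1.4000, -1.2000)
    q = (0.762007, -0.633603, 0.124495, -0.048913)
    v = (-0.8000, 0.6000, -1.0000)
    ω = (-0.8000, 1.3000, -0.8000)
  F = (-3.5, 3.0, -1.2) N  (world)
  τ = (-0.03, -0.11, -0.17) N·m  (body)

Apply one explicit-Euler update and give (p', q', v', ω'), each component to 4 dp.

gyro term ω×Iω = (0.0208, 0.0512, 0.0624)
α = I⁻¹(τ − ω×Iω) = (-0.3175, -1.6120, -2.9050)
ω + α·dt = (-0.8254, 1.1710, -1.0324)
Hamilton product q⊗(0,ω) = (-0.7078563, -0.6456147, 0.5228571, -1.3336935)
q' = normalize(q + ½dt·q⊗(0,ω)) = (0.7320, -0.6579, 0.1451, -0.1020)
a = F/m = (-1.7500, 1.5000, -0.6000)
p' = p + v·dt = (2.6360, 1.4480, -1.2800)
v' = v + a·dt = (-0.9400, 0.7200, -1.0480)

p' = (2.6360, 1.4480, -1.2800)
q' = (0.7320, -0.6579, 0.1451, -0.1020)
v' = (-0.9400, 0.7200, -1.0480)
ω' = (-0.8254, 1.1710, -1.0324)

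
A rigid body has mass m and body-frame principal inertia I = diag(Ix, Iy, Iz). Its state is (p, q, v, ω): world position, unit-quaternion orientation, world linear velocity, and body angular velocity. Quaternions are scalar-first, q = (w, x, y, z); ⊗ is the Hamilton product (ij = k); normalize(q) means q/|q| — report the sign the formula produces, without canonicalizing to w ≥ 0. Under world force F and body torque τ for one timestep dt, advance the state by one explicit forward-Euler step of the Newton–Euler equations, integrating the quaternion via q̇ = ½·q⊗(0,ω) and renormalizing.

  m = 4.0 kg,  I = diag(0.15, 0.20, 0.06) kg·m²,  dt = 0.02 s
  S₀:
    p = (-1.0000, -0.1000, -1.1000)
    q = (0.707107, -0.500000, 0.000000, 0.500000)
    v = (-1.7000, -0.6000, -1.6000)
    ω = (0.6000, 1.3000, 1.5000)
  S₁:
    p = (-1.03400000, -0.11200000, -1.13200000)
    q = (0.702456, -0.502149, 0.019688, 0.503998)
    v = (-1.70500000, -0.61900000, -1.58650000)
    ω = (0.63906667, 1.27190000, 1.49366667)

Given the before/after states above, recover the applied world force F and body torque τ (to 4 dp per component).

Δω = ω₁−ω₀ = (0.03906667, -0.02810000, -0.00633333)
I·α + gyro = (0.0200, -0.2000, 0.0200)
Δv = v₁−v₀ = (-0.00500000, -0.01900000, 0.01350000)
applied force F = (-1.0000, -3.8000, 2.7000)

F = (-1.0000, -3.8000, 2.7000)
τ = (0.0200, -0.2000, 0.0200)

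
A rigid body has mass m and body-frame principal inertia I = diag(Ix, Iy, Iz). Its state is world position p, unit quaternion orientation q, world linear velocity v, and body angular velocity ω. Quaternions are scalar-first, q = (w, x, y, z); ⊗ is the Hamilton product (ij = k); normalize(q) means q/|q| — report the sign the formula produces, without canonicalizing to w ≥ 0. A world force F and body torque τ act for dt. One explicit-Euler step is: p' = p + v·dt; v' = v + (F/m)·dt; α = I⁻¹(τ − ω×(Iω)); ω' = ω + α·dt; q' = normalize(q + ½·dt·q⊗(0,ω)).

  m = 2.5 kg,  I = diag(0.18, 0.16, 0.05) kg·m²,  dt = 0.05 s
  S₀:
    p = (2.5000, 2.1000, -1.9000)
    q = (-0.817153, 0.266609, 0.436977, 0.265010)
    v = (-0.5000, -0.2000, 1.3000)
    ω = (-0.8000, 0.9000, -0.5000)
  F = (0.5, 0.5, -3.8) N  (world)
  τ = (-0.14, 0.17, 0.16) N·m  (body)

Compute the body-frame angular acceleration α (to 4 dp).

gyro term ω×Iω = (0.0495, 0.0520, 0.0144)
α = I⁻¹(τ − ω×Iω) = (-1.0528, 0.7375, 2.9120)

α = (-1.0528, 0.7375, 2.9120)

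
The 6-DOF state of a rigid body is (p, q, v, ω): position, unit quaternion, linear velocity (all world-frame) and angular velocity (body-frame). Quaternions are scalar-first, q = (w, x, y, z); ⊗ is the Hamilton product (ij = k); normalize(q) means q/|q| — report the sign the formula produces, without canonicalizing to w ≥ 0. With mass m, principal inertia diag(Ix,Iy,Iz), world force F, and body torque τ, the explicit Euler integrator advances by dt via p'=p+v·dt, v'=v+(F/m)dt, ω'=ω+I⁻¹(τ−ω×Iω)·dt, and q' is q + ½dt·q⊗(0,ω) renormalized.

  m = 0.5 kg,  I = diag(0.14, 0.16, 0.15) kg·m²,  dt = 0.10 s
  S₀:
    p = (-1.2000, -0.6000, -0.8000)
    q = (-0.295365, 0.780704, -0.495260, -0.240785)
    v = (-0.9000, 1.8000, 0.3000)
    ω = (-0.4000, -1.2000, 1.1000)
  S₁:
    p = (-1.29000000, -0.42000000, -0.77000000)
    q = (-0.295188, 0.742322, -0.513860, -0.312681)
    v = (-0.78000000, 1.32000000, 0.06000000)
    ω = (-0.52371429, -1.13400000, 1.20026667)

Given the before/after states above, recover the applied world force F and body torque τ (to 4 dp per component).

v₁ − v₀ = (0.12000000, -0.48000000, -0.24000000)
F = m·Δv/dt = (0.6000, -2.4000, -1.2000)
rate change Δω = (-0.12371429, 0.06600000, 0.10026667)
applied torque τ = (-0.1600, 0.1100, 0.1600)

F = (0.6000, -2.4000, -1.2000)
τ = (-0.1600, 0.1100, 0.1600)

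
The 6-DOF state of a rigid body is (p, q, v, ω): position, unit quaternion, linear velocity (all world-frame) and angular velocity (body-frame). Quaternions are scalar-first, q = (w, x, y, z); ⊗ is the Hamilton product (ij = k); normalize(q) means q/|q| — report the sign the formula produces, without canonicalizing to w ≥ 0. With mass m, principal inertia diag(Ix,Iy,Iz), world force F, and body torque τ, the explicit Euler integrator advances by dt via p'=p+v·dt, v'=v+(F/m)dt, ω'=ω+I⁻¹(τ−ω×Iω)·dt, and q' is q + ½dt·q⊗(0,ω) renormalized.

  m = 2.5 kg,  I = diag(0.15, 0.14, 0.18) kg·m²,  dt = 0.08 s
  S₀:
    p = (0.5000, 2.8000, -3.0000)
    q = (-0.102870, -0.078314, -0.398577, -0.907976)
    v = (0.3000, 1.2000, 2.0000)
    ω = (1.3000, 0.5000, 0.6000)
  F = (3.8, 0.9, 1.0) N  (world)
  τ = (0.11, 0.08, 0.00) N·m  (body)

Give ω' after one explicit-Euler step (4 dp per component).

ω' = (1.3523, 0.5591, 0.6029)

gyro term ω×Iω = (0.0120, -0.0234, -0.0065)
angular accel α = (0.6533, 0.7386, 0.0361)
new body rate ω' = (1.3523, 0.5591, 0.6029)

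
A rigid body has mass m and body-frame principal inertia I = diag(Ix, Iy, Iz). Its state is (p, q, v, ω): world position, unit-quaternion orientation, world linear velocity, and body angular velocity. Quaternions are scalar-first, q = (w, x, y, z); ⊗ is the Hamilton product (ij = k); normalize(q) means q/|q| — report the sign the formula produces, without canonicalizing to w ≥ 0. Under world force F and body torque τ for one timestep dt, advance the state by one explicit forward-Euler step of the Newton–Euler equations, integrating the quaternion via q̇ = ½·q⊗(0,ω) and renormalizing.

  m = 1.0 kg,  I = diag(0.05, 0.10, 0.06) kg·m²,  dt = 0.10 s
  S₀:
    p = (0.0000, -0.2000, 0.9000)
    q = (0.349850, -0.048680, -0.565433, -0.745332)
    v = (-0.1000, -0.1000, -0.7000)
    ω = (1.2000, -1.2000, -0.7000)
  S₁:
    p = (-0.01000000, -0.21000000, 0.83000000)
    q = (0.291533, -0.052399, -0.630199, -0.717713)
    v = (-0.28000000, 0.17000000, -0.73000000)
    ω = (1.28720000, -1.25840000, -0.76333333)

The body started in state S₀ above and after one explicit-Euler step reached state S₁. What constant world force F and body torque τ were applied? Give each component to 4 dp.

rate change Δω = (0.08720000, -0.05840000, -0.06333333)
applied torque τ = (0.0100, -0.0500, -0.1100)
v₁ − v₀ = (-0.18000000, 0.27000000, -0.03000000)
F = m·Δv/dt = (-1.8000, 2.7000, -0.3000)

F = (-1.8000, 2.7000, -0.3000)
τ = (0.0100, -0.0500, -0.1100)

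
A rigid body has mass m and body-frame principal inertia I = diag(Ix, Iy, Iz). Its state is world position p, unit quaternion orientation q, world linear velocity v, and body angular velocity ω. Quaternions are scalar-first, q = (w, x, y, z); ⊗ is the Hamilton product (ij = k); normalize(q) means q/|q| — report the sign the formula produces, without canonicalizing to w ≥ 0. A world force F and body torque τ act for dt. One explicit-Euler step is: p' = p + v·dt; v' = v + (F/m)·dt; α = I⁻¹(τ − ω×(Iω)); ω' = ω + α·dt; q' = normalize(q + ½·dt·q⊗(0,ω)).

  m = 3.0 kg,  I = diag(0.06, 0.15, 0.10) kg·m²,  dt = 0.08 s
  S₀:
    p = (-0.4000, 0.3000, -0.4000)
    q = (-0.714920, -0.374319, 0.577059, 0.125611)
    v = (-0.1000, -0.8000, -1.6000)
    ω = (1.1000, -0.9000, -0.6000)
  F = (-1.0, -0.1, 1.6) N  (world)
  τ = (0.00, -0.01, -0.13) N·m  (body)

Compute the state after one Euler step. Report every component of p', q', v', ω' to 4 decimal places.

new position p' = (-0.4080, 0.2360, -0.5280)
v + (F/m)dt = (-0.1267, -0.8027, -1.5573)
angular accel α = (0.4500, -0.2427, -0.4090)
ω' = ω + α·dt = (1.1360, -0.9194, -0.6327)
q⊗(0,ω) = (1.0064706, -1.0195975, 0.5570087, 0.1310742)
q' = normalize(q + ½dt·q⊗(0,ω)) = (-0.6734, -0.4143, 0.5982, 0.1306)

p' = (-0.4080, 0.2360, -0.5280)
q' = (-0.6734, -0.4143, 0.5982, 0.1306)
v' = (-0.1267, -0.8027, -1.5573)
ω' = (1.1360, -0.9194, -0.6327)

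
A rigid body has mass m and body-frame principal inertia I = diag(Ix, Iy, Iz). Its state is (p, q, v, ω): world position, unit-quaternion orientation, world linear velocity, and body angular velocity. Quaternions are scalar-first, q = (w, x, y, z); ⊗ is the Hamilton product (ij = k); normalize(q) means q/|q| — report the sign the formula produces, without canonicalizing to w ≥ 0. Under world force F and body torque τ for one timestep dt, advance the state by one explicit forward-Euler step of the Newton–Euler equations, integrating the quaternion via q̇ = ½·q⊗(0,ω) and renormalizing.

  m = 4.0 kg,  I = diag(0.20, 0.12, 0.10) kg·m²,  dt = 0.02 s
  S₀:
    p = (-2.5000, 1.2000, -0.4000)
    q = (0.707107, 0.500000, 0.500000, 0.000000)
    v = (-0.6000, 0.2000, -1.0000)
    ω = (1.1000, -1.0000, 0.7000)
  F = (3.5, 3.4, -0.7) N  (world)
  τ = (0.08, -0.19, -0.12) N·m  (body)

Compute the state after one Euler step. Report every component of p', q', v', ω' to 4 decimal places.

p' = (-2.5120, 1.2040, -0.4200)
q' = (0.7065, 0.5112, 0.4894, -0.0055)
v' = (-0.5825, 0.2170, -1.0035)
ω' = (1.1066, -1.0445, 0.6584)

a = (0.8750, 0.8500, -0.1750)
p' = p + v·dt = (-2.5120, 1.2040, -0.4200)
v + (F/m)dt = (-0.5825, 0.2170, -1.0035)
gyro term ω×Iω = (0.0140, 0.0770, 0.0880)
angular accel α = (0.3300, -2.2250, -2.0800)
ω + α·dt = (1.1066, -1.0445, 0.6584)
Hamilton product q⊗(0,ω) = (-0.0500000, 1.1278177, -1.0571070, -0.5550251)
q + ½dt·q⊗(0,ω), renormalized = (0.7065, 0.5112, 0.4894, -0.0055)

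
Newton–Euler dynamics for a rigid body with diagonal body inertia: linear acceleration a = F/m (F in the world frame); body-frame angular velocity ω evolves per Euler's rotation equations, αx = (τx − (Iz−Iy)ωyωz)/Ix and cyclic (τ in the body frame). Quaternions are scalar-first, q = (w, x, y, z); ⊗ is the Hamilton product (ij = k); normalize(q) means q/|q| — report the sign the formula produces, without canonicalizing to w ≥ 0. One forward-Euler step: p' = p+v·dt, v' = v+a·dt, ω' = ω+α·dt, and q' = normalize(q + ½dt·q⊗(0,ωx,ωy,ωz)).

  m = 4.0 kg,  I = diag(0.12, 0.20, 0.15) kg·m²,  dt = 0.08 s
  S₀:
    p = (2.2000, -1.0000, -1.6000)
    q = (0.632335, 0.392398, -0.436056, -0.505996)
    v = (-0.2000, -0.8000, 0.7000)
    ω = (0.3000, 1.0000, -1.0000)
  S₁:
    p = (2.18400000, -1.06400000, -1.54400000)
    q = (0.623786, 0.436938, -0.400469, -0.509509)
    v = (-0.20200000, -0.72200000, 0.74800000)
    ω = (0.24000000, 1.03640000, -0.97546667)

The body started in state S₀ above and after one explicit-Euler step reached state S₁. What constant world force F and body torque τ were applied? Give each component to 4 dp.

Δv = v₁−v₀ = (-0.00200000, 0.07800000, 0.04800000)
m·(v₁−v₀)/dt = (-0.1000, 3.9000, 2.4000)
rate change Δω = (-0.06000000, 0.03640000, 0.02453333)
ω₀×(Iω₀) = (0.0500, 0.0090, 0.0240)
I·α + gyro = (-0.0400, 0.1000, 0.0700)

F = (-0.1000, 3.9000, 2.4000)
τ = (-0.0400, 0.1000, 0.0700)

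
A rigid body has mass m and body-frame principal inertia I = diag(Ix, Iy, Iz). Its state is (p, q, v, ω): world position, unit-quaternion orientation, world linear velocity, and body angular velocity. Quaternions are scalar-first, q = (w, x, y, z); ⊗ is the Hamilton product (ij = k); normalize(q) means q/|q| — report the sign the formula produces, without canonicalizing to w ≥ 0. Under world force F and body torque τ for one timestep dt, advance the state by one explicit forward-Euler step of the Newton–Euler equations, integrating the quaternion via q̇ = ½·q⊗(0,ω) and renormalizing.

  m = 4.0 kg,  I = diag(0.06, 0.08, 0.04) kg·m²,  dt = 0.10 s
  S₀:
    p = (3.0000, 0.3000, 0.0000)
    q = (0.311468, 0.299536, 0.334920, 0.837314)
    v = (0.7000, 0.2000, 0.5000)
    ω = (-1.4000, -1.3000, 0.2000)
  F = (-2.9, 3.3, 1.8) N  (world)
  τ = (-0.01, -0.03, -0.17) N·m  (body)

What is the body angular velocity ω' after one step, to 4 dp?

precession coupling ω×(Iω) = (0.0104, -0.0056, 0.0364)
α = I⁻¹(τ − ω×Iω) = (-0.3400, -0.3050, -5.1600)
new body rate ω' = (-1.4340, -1.3305, -0.3160)

ω' = (-1.4340, -1.3305, -0.3160)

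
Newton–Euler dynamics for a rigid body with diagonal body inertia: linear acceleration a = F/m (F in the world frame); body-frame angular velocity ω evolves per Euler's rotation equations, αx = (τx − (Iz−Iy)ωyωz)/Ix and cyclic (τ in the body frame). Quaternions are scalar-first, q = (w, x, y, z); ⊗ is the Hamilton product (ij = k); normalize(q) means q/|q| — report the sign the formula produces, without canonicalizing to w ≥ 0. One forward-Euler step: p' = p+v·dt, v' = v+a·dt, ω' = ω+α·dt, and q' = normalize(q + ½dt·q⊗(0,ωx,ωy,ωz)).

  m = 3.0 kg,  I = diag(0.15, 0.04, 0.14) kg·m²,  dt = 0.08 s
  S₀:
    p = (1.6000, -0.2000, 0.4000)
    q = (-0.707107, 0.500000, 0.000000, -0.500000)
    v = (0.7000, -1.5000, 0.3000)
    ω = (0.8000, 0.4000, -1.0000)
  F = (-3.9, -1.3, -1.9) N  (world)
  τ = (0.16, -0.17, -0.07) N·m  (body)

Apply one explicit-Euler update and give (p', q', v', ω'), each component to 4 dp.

p' = (1.6560, -0.3200, 0.4240)
q' = (-0.7420, 0.4847, -0.0073, -0.4630)
v' = (0.5960, -1.5347, 0.2493)
ω' = (0.9067, 0.0760, -1.0199)

precession coupling ω×(Iω) = (-0.0400, -0.0080, -0.0352)
α = I⁻¹(τ − ω×Iω) = (1.3333, -4.0500, -0.2486)
ω' = ω + α·dt = (0.9067, 0.0760, -1.0199)
2q̇ = q⊗(0,ω) = (-0.9000000, -0.3656856, -0.1828428, 0.9071070)
updated quaternion q' = (-0.7420, 0.4847, -0.0073, -0.4630)
a = F/m = (-1.3000, -0.4333, -0.6333)
p' = p + v·dt = (1.6560, -0.3200, 0.4240)
v + (F/m)dt = (0.5960, -1.5347, 0.2493)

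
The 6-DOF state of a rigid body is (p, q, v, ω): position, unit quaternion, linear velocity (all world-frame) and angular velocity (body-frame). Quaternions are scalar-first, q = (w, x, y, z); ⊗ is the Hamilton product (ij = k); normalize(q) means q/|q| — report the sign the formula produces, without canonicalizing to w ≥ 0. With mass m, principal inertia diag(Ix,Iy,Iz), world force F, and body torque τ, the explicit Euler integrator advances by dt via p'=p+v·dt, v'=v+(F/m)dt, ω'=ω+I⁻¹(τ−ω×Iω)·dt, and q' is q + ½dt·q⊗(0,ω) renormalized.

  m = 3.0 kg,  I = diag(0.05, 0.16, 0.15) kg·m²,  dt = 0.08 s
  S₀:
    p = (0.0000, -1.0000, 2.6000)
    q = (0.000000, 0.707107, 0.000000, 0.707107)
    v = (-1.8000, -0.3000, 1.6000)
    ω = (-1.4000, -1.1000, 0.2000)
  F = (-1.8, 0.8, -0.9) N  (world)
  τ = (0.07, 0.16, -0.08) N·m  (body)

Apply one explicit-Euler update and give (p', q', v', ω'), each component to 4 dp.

p' = (-0.1440, -1.0240, 2.7280)
q' = (0.0339, 0.7363, -0.0451, 0.6743)
v' = (-1.8480, -0.2787, 1.5760)
ω' = (-1.2915, -1.0340, 0.0670)

angular accel α = (1.3560, 0.8250, -1.6627)
ω' = ω + α·dt = (-1.2915, -1.0340, 0.0670)
Hamilton product q⊗(0,ω) = (0.8485284, 0.7778177, -1.1313712, -0.7778177)
updated quaternion q' = (0.0339, 0.7363, -0.0451, 0.6743)
new position p' = (-0.1440, -1.0240, 2.7280)
new velocity v' = (-1.8480, -0.2787, 1.5760)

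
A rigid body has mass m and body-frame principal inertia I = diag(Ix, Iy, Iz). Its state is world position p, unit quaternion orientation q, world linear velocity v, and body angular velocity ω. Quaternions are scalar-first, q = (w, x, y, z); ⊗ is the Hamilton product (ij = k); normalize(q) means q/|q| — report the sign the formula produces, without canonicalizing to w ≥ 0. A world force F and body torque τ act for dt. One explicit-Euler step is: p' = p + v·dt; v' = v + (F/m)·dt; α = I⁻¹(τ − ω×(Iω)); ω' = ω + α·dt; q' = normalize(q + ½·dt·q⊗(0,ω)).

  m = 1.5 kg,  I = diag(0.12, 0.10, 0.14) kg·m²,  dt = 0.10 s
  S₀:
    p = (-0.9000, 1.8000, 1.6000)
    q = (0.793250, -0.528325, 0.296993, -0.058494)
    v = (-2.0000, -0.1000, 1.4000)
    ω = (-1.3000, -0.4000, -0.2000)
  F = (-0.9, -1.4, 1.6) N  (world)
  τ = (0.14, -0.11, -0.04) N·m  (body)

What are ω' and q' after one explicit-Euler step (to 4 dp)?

(τ − ω×Iω)/I = (1.1400, -1.0480, -0.2114)
ω' = ω + α·dt = (-1.1860, -0.5048, -0.2211)
q⊗(0,ω) = (-0.5797241, -1.1140212, -0.3469228, 0.4387709)
q + ½dt·q⊗(0,ω), renormalized = (0.7625, -0.5827, 0.2790, -0.0365)

ω' = (-1.1860, -0.5048, -0.2211)
q' = (0.7625, -0.5827, 0.2790, -0.0365)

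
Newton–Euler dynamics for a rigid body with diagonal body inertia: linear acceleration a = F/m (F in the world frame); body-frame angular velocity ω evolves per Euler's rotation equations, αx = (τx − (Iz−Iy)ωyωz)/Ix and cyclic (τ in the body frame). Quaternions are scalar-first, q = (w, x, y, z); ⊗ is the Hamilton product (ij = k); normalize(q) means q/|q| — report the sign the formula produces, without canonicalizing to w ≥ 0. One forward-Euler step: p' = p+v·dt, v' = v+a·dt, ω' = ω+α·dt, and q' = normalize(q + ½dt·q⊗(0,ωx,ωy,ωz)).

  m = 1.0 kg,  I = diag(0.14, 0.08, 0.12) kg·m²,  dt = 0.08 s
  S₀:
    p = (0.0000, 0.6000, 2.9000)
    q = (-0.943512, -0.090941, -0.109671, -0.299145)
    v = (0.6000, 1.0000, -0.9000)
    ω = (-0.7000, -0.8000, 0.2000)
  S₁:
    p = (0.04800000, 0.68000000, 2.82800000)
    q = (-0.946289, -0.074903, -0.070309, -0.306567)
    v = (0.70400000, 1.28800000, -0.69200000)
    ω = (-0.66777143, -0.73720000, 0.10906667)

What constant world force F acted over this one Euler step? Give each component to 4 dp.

Δv = v₁−v₀ = (0.10400000, 0.28800000, 0.20800000)
applied force F = (1.3000, 3.6000, 2.6000)

F = (1.3000, 3.6000, 2.6000)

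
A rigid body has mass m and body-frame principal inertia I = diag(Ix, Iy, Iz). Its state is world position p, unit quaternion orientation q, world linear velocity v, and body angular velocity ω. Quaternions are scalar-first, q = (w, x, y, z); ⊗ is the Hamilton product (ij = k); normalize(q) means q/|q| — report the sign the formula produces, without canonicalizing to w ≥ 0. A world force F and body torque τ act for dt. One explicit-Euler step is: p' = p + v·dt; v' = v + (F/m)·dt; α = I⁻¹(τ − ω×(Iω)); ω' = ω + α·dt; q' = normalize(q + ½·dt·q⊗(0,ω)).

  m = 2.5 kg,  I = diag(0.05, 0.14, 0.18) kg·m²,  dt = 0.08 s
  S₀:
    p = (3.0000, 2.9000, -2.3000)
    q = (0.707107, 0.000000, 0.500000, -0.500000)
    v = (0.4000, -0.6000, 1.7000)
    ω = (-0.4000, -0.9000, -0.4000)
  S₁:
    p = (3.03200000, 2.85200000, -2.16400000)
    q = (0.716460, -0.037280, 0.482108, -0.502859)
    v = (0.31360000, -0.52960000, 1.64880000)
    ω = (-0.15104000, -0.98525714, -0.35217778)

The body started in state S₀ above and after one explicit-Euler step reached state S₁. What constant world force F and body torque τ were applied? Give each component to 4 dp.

Δv = v₁−v₀ = (-0.08640000, 0.07040000, -0.05120000)
m·(v₁−v₀)/dt = (-2.7000, 2.2000, -1.6000)
rate change Δω = (0.24896000, -0.08525714, 0.04782222)
I·α + gyro = (0.1700, -0.1700, 0.1400)

F = (-2.7000, 2.2000, -1.6000)
τ = (0.1700, -0.1700, 0.1400)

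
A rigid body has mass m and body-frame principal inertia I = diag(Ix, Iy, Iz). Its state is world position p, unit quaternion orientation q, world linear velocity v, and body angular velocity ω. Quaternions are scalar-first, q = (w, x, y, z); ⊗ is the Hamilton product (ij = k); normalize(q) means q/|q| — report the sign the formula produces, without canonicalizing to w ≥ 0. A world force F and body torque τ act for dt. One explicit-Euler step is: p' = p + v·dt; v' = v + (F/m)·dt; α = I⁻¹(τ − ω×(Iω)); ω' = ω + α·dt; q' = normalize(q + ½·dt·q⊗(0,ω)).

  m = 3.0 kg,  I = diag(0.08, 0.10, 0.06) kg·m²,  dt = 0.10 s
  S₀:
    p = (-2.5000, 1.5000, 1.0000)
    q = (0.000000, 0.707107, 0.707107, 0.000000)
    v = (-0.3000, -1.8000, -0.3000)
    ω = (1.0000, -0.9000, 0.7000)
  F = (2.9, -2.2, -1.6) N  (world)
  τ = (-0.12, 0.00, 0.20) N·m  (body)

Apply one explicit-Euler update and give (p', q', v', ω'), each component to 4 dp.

p' = (-2.5300, 1.3200, 0.9700)
q' = (-0.0035, 0.7298, 0.6804, -0.0670)
v' = (-0.2033, -1.8733, -0.3533)
ω' = (0.8185, -0.9140, 1.0633)

linear accel F/m = (0.9667, -0.7333, -0.5333)
p' = p + v·dt = (-2.5300, 1.3200, 0.9700)
v' = v + a·dt = (-0.2033, -1.8733, -0.3533)
α = I⁻¹(τ − ω×Iω) = (-1.8150, -0.1400, 3.6333)
new body rate ω' = (0.8185, -0.9140, 1.0633)
2q̇ = q⊗(0,ω) = (-0.0707107, 0.4949749, -0.4949749, -1.3435033)
q + ½dt·q⊗(0,ω), renormalized = (-0.0035, 0.7298, 0.6804, -0.0670)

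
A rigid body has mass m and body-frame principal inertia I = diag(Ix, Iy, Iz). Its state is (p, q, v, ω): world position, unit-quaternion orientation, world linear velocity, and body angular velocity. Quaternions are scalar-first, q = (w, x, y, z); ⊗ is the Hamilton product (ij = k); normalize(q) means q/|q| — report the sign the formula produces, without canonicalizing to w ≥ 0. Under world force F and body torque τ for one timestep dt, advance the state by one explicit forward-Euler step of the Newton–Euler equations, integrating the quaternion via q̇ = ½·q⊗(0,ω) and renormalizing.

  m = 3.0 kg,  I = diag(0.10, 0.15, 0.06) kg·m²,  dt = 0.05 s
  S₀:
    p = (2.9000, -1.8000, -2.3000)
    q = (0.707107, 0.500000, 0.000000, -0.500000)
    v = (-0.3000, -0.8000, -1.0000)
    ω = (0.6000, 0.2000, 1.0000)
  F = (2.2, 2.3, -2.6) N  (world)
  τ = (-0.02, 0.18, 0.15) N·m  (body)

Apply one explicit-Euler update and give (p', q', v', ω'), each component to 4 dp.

p' = (2.8850, -1.8400, -2.3500)
q' = (0.7118, 0.5129, -0.0165, -0.4796)
v' = (-0.2633, -0.7617, -1.0433)
ω' = (0.5990, 0.2520, 1.1200)

a = (0.7333, 0.7667, -0.8667)
new position p' = (2.8850, -1.8400, -2.3500)
new velocity v' = (-0.2633, -0.7617, -1.0433)
gyro term ω×Iω = (-0.0180, 0.0240, 0.0060)
(τ − ω×Iω)/I = (-0.0200, 1.0400, 2.4000)
new body rate ω' = (0.5990, 0.2520, 1.1200)
2q̇ = q⊗(0,ω) = (0.2000000, 0.5242642, -0.6585786, 0.8071070)
q + ½dt·q⊗(0,ω), renormalized = (0.7118, 0.5129, -0.0165, -0.4796)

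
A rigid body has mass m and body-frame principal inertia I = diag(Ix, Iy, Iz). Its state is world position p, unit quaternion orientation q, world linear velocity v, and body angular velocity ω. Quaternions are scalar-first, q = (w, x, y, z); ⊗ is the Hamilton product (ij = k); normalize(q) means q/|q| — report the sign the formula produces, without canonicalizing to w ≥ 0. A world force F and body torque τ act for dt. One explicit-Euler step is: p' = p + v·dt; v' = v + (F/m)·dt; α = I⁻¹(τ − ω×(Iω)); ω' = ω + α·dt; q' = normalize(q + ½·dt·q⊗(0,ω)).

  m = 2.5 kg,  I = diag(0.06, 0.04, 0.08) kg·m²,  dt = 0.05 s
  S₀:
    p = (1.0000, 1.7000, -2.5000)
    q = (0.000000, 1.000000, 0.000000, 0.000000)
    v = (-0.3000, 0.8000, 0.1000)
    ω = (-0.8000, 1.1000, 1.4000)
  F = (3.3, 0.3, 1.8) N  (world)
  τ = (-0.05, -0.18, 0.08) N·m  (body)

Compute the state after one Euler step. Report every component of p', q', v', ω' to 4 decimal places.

p' = (0.9850, 1.7400, -2.4950)
q' = (0.0200, 0.9988, -0.0350, 0.0275)
v' = (-0.2340, 0.8060, 0.1360)
ω' = (-0.8930, 0.8470, 1.4390)

gyro term ω×Iω = (0.0616, 0.0224, 0.0176)
angular accel α = (-1.8600, -5.0600, 0.7800)
ω + α·dt = (-0.8930, 0.8470, 1.4390)
Hamilton product q⊗(0,ω) = (0.8000000, 0.0000000, -1.4000000, 1.1000000)
q + ½dt·q⊗(0,ω), renormalized = (0.0200, 0.9988, -0.0350, 0.0275)
p + v·dt = (0.9850, 1.7400, -2.4950)
v' = v + a·dt = (-0.2340, 0.8060, 0.1360)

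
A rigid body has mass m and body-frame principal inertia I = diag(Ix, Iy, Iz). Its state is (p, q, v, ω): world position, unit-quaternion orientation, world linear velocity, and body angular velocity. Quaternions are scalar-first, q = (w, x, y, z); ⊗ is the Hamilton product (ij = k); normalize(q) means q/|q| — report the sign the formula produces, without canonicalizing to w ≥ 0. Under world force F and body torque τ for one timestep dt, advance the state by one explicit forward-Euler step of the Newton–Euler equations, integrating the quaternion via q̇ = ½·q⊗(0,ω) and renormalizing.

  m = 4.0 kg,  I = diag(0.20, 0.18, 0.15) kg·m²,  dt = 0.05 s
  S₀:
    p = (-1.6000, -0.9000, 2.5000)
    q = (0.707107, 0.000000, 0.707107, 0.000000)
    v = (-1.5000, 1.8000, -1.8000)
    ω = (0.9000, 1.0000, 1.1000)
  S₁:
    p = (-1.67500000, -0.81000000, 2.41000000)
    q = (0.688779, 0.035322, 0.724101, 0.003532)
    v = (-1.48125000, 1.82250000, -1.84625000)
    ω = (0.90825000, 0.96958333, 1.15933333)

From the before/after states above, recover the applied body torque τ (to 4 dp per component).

Δω = ω₁−ω₀ = (0.00825000, -0.03041667, 0.05933333)
gyro term ω₀×Iω₀ = (-0.0330, 0.0495, -0.0180)
τ = I·(Δω/dt) + ω₀×(Iω₀) = (0.0000, -0.0600, 0.1600)

τ = (0.0000, -0.0600, 0.1600)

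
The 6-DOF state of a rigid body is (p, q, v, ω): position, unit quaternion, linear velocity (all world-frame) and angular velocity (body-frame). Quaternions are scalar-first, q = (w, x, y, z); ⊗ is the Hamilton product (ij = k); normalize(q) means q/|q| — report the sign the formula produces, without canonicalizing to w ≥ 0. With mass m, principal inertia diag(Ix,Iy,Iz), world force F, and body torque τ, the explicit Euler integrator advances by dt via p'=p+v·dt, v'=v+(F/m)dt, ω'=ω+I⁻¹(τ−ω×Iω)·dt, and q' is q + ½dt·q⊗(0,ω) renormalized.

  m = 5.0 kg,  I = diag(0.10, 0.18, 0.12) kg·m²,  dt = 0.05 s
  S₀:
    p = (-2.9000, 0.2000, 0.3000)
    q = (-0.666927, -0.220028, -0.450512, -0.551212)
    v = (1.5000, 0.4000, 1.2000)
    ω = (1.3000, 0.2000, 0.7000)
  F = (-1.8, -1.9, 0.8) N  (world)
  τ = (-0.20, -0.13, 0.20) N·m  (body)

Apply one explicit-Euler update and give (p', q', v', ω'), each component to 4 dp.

(τ − ω×Iω)/I = (-1.9160, -0.6211, 1.4933)
ω + α·dt = (1.2042, 0.1689, 0.7747)
2q̇ = q⊗(0,ω) = (0.7619872, -1.0721211, -0.6959414, 0.0748111)
q + ½dt·q⊗(0,ω), renormalized = (-0.6474, -0.2467, -0.4676, -0.5490)
a = (-0.3600, -0.3800, 0.1600)
p' = p + v·dt = (-2.8250, 0.2200, 0.3600)
v' = v + a·dt = (1.4820, 0.3810, 1.2080)

p' = (-2.8250, 0.2200, 0.3600)
q' = (-0.6474, -0.2467, -0.4676, -0.5490)
v' = (1.4820, 0.3810, 1.2080)
ω' = (1.2042, 0.1689, 0.7747)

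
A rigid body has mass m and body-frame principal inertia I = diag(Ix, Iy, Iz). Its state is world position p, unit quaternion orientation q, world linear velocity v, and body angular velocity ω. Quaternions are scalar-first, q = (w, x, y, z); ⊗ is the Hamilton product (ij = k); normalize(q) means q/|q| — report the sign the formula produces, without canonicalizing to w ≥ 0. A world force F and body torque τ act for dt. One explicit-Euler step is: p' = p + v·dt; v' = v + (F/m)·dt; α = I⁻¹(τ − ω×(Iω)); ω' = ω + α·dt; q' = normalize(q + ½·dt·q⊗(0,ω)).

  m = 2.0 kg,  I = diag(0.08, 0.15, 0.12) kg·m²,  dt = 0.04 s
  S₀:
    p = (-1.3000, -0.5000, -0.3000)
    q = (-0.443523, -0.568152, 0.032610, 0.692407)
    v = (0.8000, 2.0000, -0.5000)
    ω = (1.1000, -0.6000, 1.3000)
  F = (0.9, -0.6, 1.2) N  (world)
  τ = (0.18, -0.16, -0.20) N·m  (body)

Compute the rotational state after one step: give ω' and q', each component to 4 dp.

ω' = (1.1783, -0.6274, 1.2487)
q' = (-0.4483, -0.5684, 0.0679, 0.6865)

gyro term ω×Iω = (0.0234, -0.0572, -0.0462)
(τ − ω×Iω)/I = (1.9575, -0.6853, -1.2817)
ω + α·dt = (1.1783, -0.6274, 1.2487)
2q̇ = q⊗(0,ω) = (-0.2555959, -0.0300381, 1.7663591, -0.2715597)
updated quaternion q' = (-0.4483, -0.5684, 0.0679, 0.6865)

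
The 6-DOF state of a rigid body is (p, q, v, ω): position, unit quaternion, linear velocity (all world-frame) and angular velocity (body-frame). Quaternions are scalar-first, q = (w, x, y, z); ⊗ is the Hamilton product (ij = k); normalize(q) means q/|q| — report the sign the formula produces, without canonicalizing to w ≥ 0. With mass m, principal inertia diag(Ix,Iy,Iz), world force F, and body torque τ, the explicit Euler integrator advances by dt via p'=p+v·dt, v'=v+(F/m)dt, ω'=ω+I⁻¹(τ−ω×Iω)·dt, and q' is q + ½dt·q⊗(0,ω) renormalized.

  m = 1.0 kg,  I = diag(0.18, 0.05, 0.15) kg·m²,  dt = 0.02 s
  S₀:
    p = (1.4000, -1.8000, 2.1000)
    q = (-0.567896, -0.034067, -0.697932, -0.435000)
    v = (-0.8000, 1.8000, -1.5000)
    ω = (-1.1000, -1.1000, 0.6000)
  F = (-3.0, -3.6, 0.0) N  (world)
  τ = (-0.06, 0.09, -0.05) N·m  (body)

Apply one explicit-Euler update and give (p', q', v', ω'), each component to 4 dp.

p' = (1.3840, -1.7640, 2.0700)
q' = (-0.5733, -0.0368, -0.6866, -0.4456)
v' = (-0.8600, 1.7280, -1.5000)
ω' = (-1.0993, -1.0561, 0.6143)

α = I⁻¹(τ − ω×Iω) = (0.0333, 2.1960, 0.7153)
ω + α·dt = (-1.0993, -1.0561, 0.6143)
2q̇ = q⊗(0,ω) = (-0.5441989, -0.2725736, 1.1236258, -1.0709891)
updated quaternion q' = (-0.5733, -0.0368, -0.6866, -0.4456)
p' = p + v·dt = (1.3840, -1.7640, 2.0700)
v + (F/m)dt = (-0.8600, 1.7280, -1.5000)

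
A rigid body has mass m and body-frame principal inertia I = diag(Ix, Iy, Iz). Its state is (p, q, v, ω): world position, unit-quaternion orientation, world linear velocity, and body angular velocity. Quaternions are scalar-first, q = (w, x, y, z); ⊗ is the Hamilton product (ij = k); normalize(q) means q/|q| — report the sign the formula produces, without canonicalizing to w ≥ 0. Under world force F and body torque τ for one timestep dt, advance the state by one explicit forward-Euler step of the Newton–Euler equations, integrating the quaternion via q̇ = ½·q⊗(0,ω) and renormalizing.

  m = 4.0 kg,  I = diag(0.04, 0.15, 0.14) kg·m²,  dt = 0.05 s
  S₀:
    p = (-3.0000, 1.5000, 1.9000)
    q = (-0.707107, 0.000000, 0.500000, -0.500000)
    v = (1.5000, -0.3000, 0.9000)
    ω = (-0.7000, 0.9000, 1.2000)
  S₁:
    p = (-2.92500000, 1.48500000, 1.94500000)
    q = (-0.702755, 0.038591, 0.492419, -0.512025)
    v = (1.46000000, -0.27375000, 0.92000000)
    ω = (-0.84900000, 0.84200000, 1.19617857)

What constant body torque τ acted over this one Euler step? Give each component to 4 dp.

Δω = ω₁−ω₀ = (-0.14900000, -0.05800000, -0.00382143)
gyro term ω₀×Iω₀ = (-0.0108, 0.0840, -0.0693)
applied torque τ = (-0.1300, -0.0900, -0.0800)

τ = (-0.1300, -0.0900, -0.0800)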